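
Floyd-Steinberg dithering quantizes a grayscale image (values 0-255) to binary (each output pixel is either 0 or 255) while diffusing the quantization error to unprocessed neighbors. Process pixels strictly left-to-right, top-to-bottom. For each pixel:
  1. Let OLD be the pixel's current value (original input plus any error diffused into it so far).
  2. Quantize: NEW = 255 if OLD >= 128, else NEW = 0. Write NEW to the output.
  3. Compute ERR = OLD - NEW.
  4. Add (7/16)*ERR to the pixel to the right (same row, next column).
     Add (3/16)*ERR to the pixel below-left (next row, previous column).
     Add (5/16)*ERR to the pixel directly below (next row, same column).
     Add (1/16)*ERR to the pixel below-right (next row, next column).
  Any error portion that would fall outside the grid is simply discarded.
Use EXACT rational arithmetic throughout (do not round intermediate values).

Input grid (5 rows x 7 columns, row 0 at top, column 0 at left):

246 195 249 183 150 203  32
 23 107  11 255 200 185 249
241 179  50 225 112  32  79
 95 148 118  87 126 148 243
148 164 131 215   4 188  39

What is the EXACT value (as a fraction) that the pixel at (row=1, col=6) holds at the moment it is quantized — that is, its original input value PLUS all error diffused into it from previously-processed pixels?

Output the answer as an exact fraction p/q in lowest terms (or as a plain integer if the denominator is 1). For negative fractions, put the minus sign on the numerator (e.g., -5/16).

(0,0): OLD=246 → NEW=255, ERR=-9
(0,1): OLD=3057/16 → NEW=255, ERR=-1023/16
(0,2): OLD=56583/256 → NEW=255, ERR=-8697/256
(0,3): OLD=688689/4096 → NEW=255, ERR=-355791/4096
(0,4): OLD=7339863/65536 → NEW=0, ERR=7339863/65536
(0,5): OLD=264239969/1048576 → NEW=255, ERR=-3146911/1048576
(0,6): OLD=514842535/16777216 → NEW=0, ERR=514842535/16777216
(1,0): OLD=2099/256 → NEW=0, ERR=2099/256
(1,1): OLD=171365/2048 → NEW=0, ERR=171365/2048
(1,2): OLD=1094985/65536 → NEW=0, ERR=1094985/65536
(1,3): OLD=66595413/262144 → NEW=255, ERR=-251307/262144
(1,4): OLD=3835072415/16777216 → NEW=255, ERR=-443117665/16777216
(1,5): OLD=24865257679/134217728 → NEW=255, ERR=-9360262961/134217728
(1,6): OLD=489392484417/2147483648 → NEW=255, ERR=-58215845823/2147483648
Target (1,6): original=249, with diffused error = 489392484417/2147483648

Answer: 489392484417/2147483648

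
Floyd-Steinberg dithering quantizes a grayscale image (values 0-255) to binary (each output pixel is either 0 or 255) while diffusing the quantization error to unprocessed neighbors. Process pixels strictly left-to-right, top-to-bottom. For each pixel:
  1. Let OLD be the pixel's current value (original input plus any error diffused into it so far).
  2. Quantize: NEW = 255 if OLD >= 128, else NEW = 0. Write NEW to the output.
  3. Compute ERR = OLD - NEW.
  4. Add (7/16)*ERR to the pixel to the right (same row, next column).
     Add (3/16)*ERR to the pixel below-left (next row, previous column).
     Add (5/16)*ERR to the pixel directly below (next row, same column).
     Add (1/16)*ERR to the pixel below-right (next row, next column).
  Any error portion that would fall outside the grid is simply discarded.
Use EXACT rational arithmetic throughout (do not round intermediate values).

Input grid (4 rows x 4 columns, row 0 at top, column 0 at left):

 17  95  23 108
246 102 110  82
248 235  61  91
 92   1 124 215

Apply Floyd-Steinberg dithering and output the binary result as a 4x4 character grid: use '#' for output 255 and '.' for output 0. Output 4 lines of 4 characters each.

Answer: ...#
##..
##.#
..##

Derivation:
(0,0): OLD=17 → NEW=0, ERR=17
(0,1): OLD=1639/16 → NEW=0, ERR=1639/16
(0,2): OLD=17361/256 → NEW=0, ERR=17361/256
(0,3): OLD=563895/4096 → NEW=255, ERR=-480585/4096
(1,0): OLD=69253/256 → NEW=255, ERR=3973/256
(1,1): OLD=316579/2048 → NEW=255, ERR=-205661/2048
(1,2): OLD=4696415/65536 → NEW=0, ERR=4696415/65536
(1,3): OLD=84855753/1048576 → NEW=0, ERR=84855753/1048576
(2,0): OLD=7668401/32768 → NEW=255, ERR=-687439/32768
(2,1): OLD=218991787/1048576 → NEW=255, ERR=-48395093/1048576
(2,2): OLD=151203319/2097152 → NEW=0, ERR=151203319/2097152
(2,3): OLD=5110719355/33554432 → NEW=255, ERR=-3445660805/33554432
(3,0): OLD=1288328353/16777216 → NEW=0, ERR=1288328353/16777216
(3,1): OLD=8692037375/268435456 → NEW=0, ERR=8692037375/268435456
(3,2): OLD=595105327361/4294967296 → NEW=255, ERR=-500111333119/4294967296
(3,3): OLD=9378349648519/68719476736 → NEW=255, ERR=-8145116919161/68719476736
Row 0: ...#
Row 1: ##..
Row 2: ##.#
Row 3: ..##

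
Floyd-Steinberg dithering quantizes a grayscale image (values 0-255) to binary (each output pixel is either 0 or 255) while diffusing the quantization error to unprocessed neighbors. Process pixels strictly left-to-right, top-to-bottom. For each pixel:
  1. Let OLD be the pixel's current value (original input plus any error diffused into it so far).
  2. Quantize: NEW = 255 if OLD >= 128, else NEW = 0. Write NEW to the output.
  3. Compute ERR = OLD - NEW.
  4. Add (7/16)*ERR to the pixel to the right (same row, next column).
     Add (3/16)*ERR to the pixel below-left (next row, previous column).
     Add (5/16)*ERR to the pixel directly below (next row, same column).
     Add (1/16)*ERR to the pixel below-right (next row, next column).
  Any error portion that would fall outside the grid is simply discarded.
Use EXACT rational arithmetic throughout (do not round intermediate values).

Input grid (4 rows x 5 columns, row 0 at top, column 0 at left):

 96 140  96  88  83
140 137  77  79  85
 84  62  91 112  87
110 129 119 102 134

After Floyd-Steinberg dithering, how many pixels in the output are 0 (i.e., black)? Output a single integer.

Answer: 12

Derivation:
(0,0): OLD=96 → NEW=0, ERR=96
(0,1): OLD=182 → NEW=255, ERR=-73
(0,2): OLD=1025/16 → NEW=0, ERR=1025/16
(0,3): OLD=29703/256 → NEW=0, ERR=29703/256
(0,4): OLD=547889/4096 → NEW=255, ERR=-496591/4096
(1,0): OLD=2501/16 → NEW=255, ERR=-1579/16
(1,1): OLD=11395/128 → NEW=0, ERR=11395/128
(1,2): OLD=627343/4096 → NEW=255, ERR=-417137/4096
(1,3): OLD=851563/16384 → NEW=0, ERR=851563/16384
(1,4): OLD=20212353/262144 → NEW=0, ERR=20212353/262144
(2,0): OLD=143057/2048 → NEW=0, ERR=143057/2048
(2,1): OLD=6233595/65536 → NEW=0, ERR=6233595/65536
(2,2): OLD=121737617/1048576 → NEW=0, ERR=121737617/1048576
(2,3): OLD=3139472835/16777216 → NEW=255, ERR=-1138717245/16777216
(2,4): OLD=22722817429/268435456 → NEW=0, ERR=22722817429/268435456
(3,0): OLD=156933265/1048576 → NEW=255, ERR=-110453615/1048576
(3,1): OLD=1164115597/8388608 → NEW=255, ERR=-974979443/8388608
(3,2): OLD=26212765007/268435456 → NEW=0, ERR=26212765007/268435456
(3,3): OLD=78726490235/536870912 → NEW=255, ERR=-58175592325/536870912
(3,4): OLD=934611311503/8589934592 → NEW=0, ERR=934611311503/8589934592
Output grid:
  Row 0: .#..#  (3 black, running=3)
  Row 1: #.#..  (3 black, running=6)
  Row 2: ...#.  (4 black, running=10)
  Row 3: ##.#.  (2 black, running=12)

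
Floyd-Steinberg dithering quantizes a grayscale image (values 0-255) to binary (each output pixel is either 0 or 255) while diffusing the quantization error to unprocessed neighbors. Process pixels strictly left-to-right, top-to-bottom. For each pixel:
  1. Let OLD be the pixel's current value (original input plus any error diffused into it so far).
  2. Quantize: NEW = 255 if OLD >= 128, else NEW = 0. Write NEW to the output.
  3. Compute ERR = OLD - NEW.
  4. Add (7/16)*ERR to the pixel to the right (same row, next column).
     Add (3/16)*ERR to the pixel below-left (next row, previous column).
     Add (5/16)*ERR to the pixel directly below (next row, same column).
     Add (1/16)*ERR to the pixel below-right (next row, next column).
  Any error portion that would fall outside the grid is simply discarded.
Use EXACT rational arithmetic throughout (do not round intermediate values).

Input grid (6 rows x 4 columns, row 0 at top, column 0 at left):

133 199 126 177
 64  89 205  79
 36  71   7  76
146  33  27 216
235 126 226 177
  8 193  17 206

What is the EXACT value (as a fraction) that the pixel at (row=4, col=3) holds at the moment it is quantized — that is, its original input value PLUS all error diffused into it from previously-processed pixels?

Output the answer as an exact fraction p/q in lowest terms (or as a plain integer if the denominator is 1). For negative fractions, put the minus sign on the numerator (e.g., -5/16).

Answer: 1613291459077187/8796093022208

Derivation:
(0,0): OLD=133 → NEW=255, ERR=-122
(0,1): OLD=1165/8 → NEW=255, ERR=-875/8
(0,2): OLD=10003/128 → NEW=0, ERR=10003/128
(0,3): OLD=432517/2048 → NEW=255, ERR=-89723/2048
(1,0): OLD=687/128 → NEW=0, ERR=687/128
(1,1): OLD=65737/1024 → NEW=0, ERR=65737/1024
(1,2): OLD=7944829/32768 → NEW=255, ERR=-411011/32768
(1,3): OLD=33924603/524288 → NEW=0, ERR=33924603/524288
(2,0): OLD=814515/16384 → NEW=0, ERR=814515/16384
(2,1): OLD=58088417/524288 → NEW=0, ERR=58088417/524288
(2,2): OLD=70986181/1048576 → NEW=0, ERR=70986181/1048576
(2,3): OLD=2098065361/16777216 → NEW=0, ERR=2098065361/16777216
(3,0): OLD=1529324419/8388608 → NEW=255, ERR=-609770621/8388608
(3,1): OLD=6928564061/134217728 → NEW=0, ERR=6928564061/134217728
(3,2): OLD=217137366179/2147483648 → NEW=0, ERR=217137366179/2147483648
(3,3): OLD=10429806580469/34359738368 → NEW=255, ERR=1668073296629/34359738368
(4,0): OLD=476662699783/2147483648 → NEW=255, ERR=-70945630457/2147483648
(4,1): OLD=2441151782805/17179869184 → NEW=255, ERR=-1939714859115/17179869184
(4,2): OLD=121237727494901/549755813888 → NEW=255, ERR=-18950005046539/549755813888
(4,3): OLD=1613291459077187/8796093022208 → NEW=255, ERR=-629712261585853/8796093022208
Target (4,3): original=177, with diffused error = 1613291459077187/8796093022208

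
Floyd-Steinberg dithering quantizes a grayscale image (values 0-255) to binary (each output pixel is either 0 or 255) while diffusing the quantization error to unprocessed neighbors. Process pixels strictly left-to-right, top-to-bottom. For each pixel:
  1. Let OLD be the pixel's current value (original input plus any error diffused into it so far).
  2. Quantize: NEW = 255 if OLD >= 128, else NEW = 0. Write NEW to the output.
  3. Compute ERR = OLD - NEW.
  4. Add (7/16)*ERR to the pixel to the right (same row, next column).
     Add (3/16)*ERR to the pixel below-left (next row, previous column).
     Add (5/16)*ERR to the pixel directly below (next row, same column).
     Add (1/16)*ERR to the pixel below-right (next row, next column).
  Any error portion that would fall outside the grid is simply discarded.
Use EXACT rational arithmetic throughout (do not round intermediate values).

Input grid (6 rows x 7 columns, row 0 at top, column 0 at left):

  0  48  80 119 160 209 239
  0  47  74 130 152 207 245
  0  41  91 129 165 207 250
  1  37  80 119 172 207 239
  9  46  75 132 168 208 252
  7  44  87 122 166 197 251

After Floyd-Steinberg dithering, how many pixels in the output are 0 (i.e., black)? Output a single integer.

Answer: 21

Derivation:
(0,0): OLD=0 → NEW=0, ERR=0
(0,1): OLD=48 → NEW=0, ERR=48
(0,2): OLD=101 → NEW=0, ERR=101
(0,3): OLD=2611/16 → NEW=255, ERR=-1469/16
(0,4): OLD=30677/256 → NEW=0, ERR=30677/256
(0,5): OLD=1070803/4096 → NEW=255, ERR=26323/4096
(0,6): OLD=15847365/65536 → NEW=255, ERR=-864315/65536
(1,0): OLD=9 → NEW=0, ERR=9
(1,1): OLD=679/8 → NEW=0, ERR=679/8
(1,2): OLD=32891/256 → NEW=255, ERR=-32389/256
(1,3): OLD=76531/1024 → NEW=0, ERR=76531/1024
(1,4): OLD=14261405/65536 → NEW=255, ERR=-2450275/65536
(1,5): OLD=103634757/524288 → NEW=255, ERR=-30058683/524288
(1,6): OLD=1813594923/8388608 → NEW=255, ERR=-325500117/8388608
(2,0): OLD=2397/128 → NEW=0, ERR=2397/128
(2,1): OLD=215271/4096 → NEW=0, ERR=215271/4096
(2,2): OLD=6145573/65536 → NEW=0, ERR=6145573/65536
(2,3): OLD=93566413/524288 → NEW=255, ERR=-40127027/524288
(2,4): OLD=477113977/4194304 → NEW=0, ERR=477113977/4194304
(2,5): OLD=30767835183/134217728 → NEW=255, ERR=-3457685457/134217728
(2,6): OLD=478932081593/2147483648 → NEW=255, ERR=-68676248647/2147483648
(3,0): OLD=1094869/65536 → NEW=0, ERR=1094869/65536
(3,1): OLD=41673529/524288 → NEW=0, ERR=41673529/524288
(3,2): OLD=557899935/4194304 → NEW=255, ERR=-511647585/4194304
(3,3): OLD=1155999811/16777216 → NEW=0, ERR=1155999811/16777216
(3,4): OLD=489795837909/2147483648 → NEW=255, ERR=-57812492331/2147483648
(3,5): OLD=3234708584791/17179869184 → NEW=255, ERR=-1146158057129/17179869184
(3,6): OLD=54483079675337/274877906944 → NEW=255, ERR=-15610786595383/274877906944
(4,0): OLD=244312819/8388608 → NEW=0, ERR=244312819/8388608
(4,1): OLD=8288345263/134217728 → NEW=0, ERR=8288345263/134217728
(4,2): OLD=175628495729/2147483648 → NEW=0, ERR=175628495729/2147483648
(4,3): OLD=3034661886603/17179869184 → NEW=255, ERR=-1346204755317/17179869184
(4,4): OLD=16094412510605/137438953472 → NEW=0, ERR=16094412510605/137438953472
(4,5): OLD=994190446083265/4398046511104 → NEW=255, ERR=-127311414248255/4398046511104
(4,6): OLD=15299464242777879/70368744177664 → NEW=255, ERR=-2644565522526441/70368744177664
(5,0): OLD=59442446845/2147483648 → NEW=0, ERR=59442446845/2147483648
(5,1): OLD=1590211402999/17179869184 → NEW=0, ERR=1590211402999/17179869184
(5,2): OLD=19546645740997/137438953472 → NEW=255, ERR=-15500287394363/137438953472
(5,3): OLD=82727048231297/1099511627776 → NEW=0, ERR=82727048231297/1099511627776
(5,4): OLD=15846112225559423/70368744177664 → NEW=255, ERR=-2097917539744897/70368744177664
(5,5): OLD=98619294183886343/562949953421312 → NEW=255, ERR=-44932943938548217/562949953421312
(5,6): OLD=1824197923445317193/9007199254740992 → NEW=255, ERR=-472637886513635767/9007199254740992
Output grid:
  Row 0: ...#.##  (4 black, running=4)
  Row 1: ..#.###  (3 black, running=7)
  Row 2: ...#.##  (4 black, running=11)
  Row 3: ..#.###  (3 black, running=14)
  Row 4: ...#.##  (4 black, running=18)
  Row 5: ..#.###  (3 black, running=21)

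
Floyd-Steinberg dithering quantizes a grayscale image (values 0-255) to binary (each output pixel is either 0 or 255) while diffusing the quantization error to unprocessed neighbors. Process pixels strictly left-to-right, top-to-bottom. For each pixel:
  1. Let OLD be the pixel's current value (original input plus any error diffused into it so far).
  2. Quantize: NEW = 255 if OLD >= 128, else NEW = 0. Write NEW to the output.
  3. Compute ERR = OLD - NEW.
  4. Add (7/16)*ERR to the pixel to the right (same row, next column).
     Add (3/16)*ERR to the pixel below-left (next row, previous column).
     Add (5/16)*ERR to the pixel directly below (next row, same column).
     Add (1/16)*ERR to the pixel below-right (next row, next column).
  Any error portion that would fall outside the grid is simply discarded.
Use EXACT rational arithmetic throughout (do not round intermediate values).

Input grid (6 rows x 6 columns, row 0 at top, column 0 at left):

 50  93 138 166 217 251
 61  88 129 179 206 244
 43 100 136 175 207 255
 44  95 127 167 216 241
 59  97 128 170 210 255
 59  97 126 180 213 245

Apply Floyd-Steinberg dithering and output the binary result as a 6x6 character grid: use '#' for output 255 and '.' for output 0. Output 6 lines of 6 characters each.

(0,0): OLD=50 → NEW=0, ERR=50
(0,1): OLD=919/8 → NEW=0, ERR=919/8
(0,2): OLD=24097/128 → NEW=255, ERR=-8543/128
(0,3): OLD=280167/2048 → NEW=255, ERR=-242073/2048
(0,4): OLD=5416145/32768 → NEW=255, ERR=-2939695/32768
(0,5): OLD=111018423/524288 → NEW=255, ERR=-22675017/524288
(1,0): OLD=12565/128 → NEW=0, ERR=12565/128
(1,1): OLD=161235/1024 → NEW=255, ERR=-99885/1024
(1,2): OLD=1654287/32768 → NEW=0, ERR=1654287/32768
(1,3): OLD=18763907/131072 → NEW=255, ERR=-14659453/131072
(1,4): OLD=952417225/8388608 → NEW=0, ERR=952417225/8388608
(1,5): OLD=36849482927/134217728 → NEW=255, ERR=2623962287/134217728
(2,0): OLD=907457/16384 → NEW=0, ERR=907457/16384
(2,1): OLD=57331099/524288 → NEW=0, ERR=57331099/524288
(2,2): OLD=1447456785/8388608 → NEW=255, ERR=-691638255/8388608
(2,3): OLD=8618179401/67108864 → NEW=255, ERR=-8494580919/67108864
(2,4): OLD=394658967259/2147483648 → NEW=255, ERR=-152949362981/2147483648
(2,5): OLD=8144823535533/34359738368 → NEW=255, ERR=-616909748307/34359738368
(3,0): OLD=686285169/8388608 → NEW=0, ERR=686285169/8388608
(3,1): OLD=10265435741/67108864 → NEW=255, ERR=-6847324579/67108864
(3,2): OLD=21311523655/536870912 → NEW=0, ERR=21311523655/536870912
(3,3): OLD=4339758540533/34359738368 → NEW=0, ERR=4339758540533/34359738368
(3,4): OLD=65344830934805/274877906944 → NEW=255, ERR=-4749035335915/274877906944
(3,5): OLD=982432053430811/4398046511104 → NEW=255, ERR=-139069806900709/4398046511104
(4,0): OLD=70260200639/1073741824 → NEW=0, ERR=70260200639/1073741824
(4,1): OLD=1826196392563/17179869184 → NEW=0, ERR=1826196392563/17179869184
(4,2): OLD=112268626680297/549755813888 → NEW=255, ERR=-27919105861143/549755813888
(4,3): OLD=1640411544197229/8796093022208 → NEW=255, ERR=-602592176465811/8796093022208
(4,4): OLD=24853441010583997/140737488355328 → NEW=255, ERR=-11034618520024643/140737488355328
(4,5): OLD=472283947653463819/2251799813685248 → NEW=255, ERR=-101925004836274421/2251799813685248
(5,0): OLD=27317201738505/274877906944 → NEW=0, ERR=27317201738505/274877906944
(5,1): OLD=1480069175447065/8796093022208 → NEW=255, ERR=-762934545215975/8796093022208
(5,2): OLD=4643044635481443/70368744177664 → NEW=0, ERR=4643044635481443/70368744177664
(5,3): OLD=381868070582293425/2251799813685248 → NEW=255, ERR=-192340881907444815/2251799813685248
(5,4): OLD=623117437300146145/4503599627370496 → NEW=255, ERR=-525300467679330335/4503599627370496
(5,5): OLD=12604649424533499189/72057594037927936 → NEW=255, ERR=-5770037055138124491/72057594037927936
Row 0: ..####
Row 1: .#.#.#
Row 2: ..####
Row 3: .#..##
Row 4: ..####
Row 5: .#.###

Answer: ..####
.#.#.#
..####
.#..##
..####
.#.###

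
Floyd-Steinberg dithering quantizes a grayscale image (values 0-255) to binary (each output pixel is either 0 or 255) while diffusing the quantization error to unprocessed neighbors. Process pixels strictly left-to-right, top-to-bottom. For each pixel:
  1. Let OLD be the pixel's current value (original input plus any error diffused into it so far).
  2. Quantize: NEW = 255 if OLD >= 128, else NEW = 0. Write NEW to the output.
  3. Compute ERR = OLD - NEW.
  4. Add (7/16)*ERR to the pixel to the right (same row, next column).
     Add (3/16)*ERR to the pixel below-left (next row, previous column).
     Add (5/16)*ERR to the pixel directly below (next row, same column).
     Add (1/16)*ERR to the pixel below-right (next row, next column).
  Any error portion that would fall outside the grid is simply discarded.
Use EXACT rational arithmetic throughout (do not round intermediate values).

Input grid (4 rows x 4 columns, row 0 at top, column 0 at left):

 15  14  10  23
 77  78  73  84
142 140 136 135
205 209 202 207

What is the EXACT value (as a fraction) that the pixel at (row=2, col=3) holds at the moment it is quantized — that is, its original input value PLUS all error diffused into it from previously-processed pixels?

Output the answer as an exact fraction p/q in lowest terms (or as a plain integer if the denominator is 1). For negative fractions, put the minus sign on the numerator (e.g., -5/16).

(0,0): OLD=15 → NEW=0, ERR=15
(0,1): OLD=329/16 → NEW=0, ERR=329/16
(0,2): OLD=4863/256 → NEW=0, ERR=4863/256
(0,3): OLD=128249/4096 → NEW=0, ERR=128249/4096
(1,0): OLD=21899/256 → NEW=0, ERR=21899/256
(1,1): OLD=258765/2048 → NEW=0, ERR=258765/2048
(1,2): OLD=9264849/65536 → NEW=255, ERR=-7446831/65536
(1,3): OLD=47457415/1048576 → NEW=0, ERR=47457415/1048576
(2,0): OLD=6305311/32768 → NEW=255, ERR=-2050529/32768
(2,1): OLD=142761285/1048576 → NEW=255, ERR=-124625595/1048576
(2,2): OLD=136054457/2097152 → NEW=0, ERR=136054457/2097152
(2,3): OLD=5718505077/33554432 → NEW=255, ERR=-2837875083/33554432
Target (2,3): original=135, with diffused error = 5718505077/33554432

Answer: 5718505077/33554432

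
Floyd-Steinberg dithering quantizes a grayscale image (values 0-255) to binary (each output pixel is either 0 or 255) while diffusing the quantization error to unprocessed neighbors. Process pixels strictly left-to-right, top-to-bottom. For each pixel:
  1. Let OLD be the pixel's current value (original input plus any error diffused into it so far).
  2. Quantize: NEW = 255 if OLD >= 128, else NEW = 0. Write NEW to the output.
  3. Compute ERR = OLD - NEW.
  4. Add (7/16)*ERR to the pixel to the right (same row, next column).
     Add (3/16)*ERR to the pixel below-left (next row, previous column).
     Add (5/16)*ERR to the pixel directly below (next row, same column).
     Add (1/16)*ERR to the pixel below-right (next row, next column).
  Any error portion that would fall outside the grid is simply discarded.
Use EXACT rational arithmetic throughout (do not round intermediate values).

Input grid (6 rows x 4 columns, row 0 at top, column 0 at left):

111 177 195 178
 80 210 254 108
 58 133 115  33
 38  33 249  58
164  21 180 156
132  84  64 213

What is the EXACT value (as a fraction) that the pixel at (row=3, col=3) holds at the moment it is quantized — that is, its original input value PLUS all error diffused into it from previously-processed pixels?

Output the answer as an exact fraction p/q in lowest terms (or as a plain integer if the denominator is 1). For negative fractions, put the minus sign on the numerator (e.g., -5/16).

Answer: 7152156265737/68719476736

Derivation:
(0,0): OLD=111 → NEW=0, ERR=111
(0,1): OLD=3609/16 → NEW=255, ERR=-471/16
(0,2): OLD=46623/256 → NEW=255, ERR=-18657/256
(0,3): OLD=598489/4096 → NEW=255, ERR=-445991/4096
(1,0): OLD=27947/256 → NEW=0, ERR=27947/256
(1,1): OLD=495277/2048 → NEW=255, ERR=-26963/2048
(1,2): OLD=13317553/65536 → NEW=255, ERR=-3394127/65536
(1,3): OLD=49031847/1048576 → NEW=0, ERR=49031847/1048576
(2,0): OLD=2937535/32768 → NEW=0, ERR=2937535/32768
(2,1): OLD=173244069/1048576 → NEW=255, ERR=-94142811/1048576
(2,2): OLD=141517561/2097152 → NEW=0, ERR=141517561/2097152
(2,3): OLD=2479625589/33554432 → NEW=0, ERR=2479625589/33554432
(3,0): OLD=825111375/16777216 → NEW=0, ERR=825111375/16777216
(3,1): OLD=12003164177/268435456 → NEW=0, ERR=12003164177/268435456
(3,2): OLD=1279450699503/4294967296 → NEW=255, ERR=184234039023/4294967296
(3,3): OLD=7152156265737/68719476736 → NEW=0, ERR=7152156265737/68719476736
Target (3,3): original=58, with diffused error = 7152156265737/68719476736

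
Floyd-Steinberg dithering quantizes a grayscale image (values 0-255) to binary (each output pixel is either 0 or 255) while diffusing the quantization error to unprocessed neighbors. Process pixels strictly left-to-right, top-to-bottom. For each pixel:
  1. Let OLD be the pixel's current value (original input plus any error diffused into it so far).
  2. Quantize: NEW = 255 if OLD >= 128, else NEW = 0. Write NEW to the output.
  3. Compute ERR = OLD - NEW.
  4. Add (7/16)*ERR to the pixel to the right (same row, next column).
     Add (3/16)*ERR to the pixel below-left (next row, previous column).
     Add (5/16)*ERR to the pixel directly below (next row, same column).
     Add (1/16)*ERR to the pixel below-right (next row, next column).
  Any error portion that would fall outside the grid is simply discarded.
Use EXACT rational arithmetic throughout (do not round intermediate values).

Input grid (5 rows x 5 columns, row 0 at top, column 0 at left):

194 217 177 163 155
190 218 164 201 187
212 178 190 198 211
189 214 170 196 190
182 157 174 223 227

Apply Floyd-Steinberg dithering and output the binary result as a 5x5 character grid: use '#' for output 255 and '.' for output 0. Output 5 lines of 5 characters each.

Answer: ###.#
##.##
#.###
###.#
#.###

Derivation:
(0,0): OLD=194 → NEW=255, ERR=-61
(0,1): OLD=3045/16 → NEW=255, ERR=-1035/16
(0,2): OLD=38067/256 → NEW=255, ERR=-27213/256
(0,3): OLD=477157/4096 → NEW=0, ERR=477157/4096
(0,4): OLD=13498179/65536 → NEW=255, ERR=-3213501/65536
(1,0): OLD=40655/256 → NEW=255, ERR=-24625/256
(1,1): OLD=270249/2048 → NEW=255, ERR=-251991/2048
(1,2): OLD=6209501/65536 → NEW=0, ERR=6209501/65536
(1,3): OLD=68948953/262144 → NEW=255, ERR=2102233/262144
(1,4): OLD=765318507/4194304 → NEW=255, ERR=-304229013/4194304
(2,0): OLD=5205843/32768 → NEW=255, ERR=-3149997/32768
(2,1): OLD=114552513/1048576 → NEW=0, ERR=114552513/1048576
(2,2): OLD=4382506115/16777216 → NEW=255, ERR=104316035/16777216
(2,3): OLD=52492031193/268435456 → NEW=255, ERR=-15959010087/268435456
(2,4): OLD=699324431279/4294967296 → NEW=255, ERR=-395892229201/4294967296
(3,0): OLD=3010551843/16777216 → NEW=255, ERR=-1267638237/16777216
(3,1): OLD=28218035303/134217728 → NEW=255, ERR=-6007485337/134217728
(3,2): OLD=635833341469/4294967296 → NEW=255, ERR=-459383319011/4294967296
(3,3): OLD=976955202197/8589934592 → NEW=0, ERR=976955202197/8589934592
(3,4): OLD=28482476960265/137438953472 → NEW=255, ERR=-6564456175095/137438953472
(4,0): OLD=322114038445/2147483648 → NEW=255, ERR=-225494291795/2147483648
(4,1): OLD=4968174762797/68719476736 → NEW=0, ERR=4968174762797/68719476736
(4,2): OLD=209712673411907/1099511627776 → NEW=255, ERR=-70662791670973/1099511627776
(4,3): OLD=3778520197744941/17592186044416 → NEW=255, ERR=-707487243581139/17592186044416
(4,4): OLD=56741961310289595/281474976710656 → NEW=255, ERR=-15034157750927685/281474976710656
Row 0: ###.#
Row 1: ##.##
Row 2: #.###
Row 3: ###.#
Row 4: #.###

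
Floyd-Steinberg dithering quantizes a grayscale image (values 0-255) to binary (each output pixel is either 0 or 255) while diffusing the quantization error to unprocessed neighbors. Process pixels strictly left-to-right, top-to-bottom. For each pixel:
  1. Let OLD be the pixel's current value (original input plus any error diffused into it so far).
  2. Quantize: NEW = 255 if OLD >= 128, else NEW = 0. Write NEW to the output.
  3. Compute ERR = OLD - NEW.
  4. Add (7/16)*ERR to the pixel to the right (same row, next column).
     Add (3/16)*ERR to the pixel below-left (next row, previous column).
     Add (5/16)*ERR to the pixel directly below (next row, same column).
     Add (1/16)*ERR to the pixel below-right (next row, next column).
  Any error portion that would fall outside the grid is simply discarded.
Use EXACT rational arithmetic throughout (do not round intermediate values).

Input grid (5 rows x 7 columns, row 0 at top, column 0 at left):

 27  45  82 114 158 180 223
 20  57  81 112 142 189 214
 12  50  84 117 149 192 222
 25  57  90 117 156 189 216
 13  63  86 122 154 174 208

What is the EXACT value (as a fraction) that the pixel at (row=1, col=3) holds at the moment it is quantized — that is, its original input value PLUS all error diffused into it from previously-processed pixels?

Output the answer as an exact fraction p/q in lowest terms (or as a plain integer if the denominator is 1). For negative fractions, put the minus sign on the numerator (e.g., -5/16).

Answer: 17082449/262144

Derivation:
(0,0): OLD=27 → NEW=0, ERR=27
(0,1): OLD=909/16 → NEW=0, ERR=909/16
(0,2): OLD=27355/256 → NEW=0, ERR=27355/256
(0,3): OLD=658429/4096 → NEW=255, ERR=-386051/4096
(0,4): OLD=7652331/65536 → NEW=0, ERR=7652331/65536
(0,5): OLD=242309997/1048576 → NEW=255, ERR=-25076883/1048576
(0,6): OLD=3565780987/16777216 → NEW=255, ERR=-712409093/16777216
(1,0): OLD=10007/256 → NEW=0, ERR=10007/256
(1,1): OLD=232609/2048 → NEW=0, ERR=232609/2048
(1,2): OLD=9827893/65536 → NEW=255, ERR=-6883787/65536
(1,3): OLD=17082449/262144 → NEW=0, ERR=17082449/262144
Target (1,3): original=112, with diffused error = 17082449/262144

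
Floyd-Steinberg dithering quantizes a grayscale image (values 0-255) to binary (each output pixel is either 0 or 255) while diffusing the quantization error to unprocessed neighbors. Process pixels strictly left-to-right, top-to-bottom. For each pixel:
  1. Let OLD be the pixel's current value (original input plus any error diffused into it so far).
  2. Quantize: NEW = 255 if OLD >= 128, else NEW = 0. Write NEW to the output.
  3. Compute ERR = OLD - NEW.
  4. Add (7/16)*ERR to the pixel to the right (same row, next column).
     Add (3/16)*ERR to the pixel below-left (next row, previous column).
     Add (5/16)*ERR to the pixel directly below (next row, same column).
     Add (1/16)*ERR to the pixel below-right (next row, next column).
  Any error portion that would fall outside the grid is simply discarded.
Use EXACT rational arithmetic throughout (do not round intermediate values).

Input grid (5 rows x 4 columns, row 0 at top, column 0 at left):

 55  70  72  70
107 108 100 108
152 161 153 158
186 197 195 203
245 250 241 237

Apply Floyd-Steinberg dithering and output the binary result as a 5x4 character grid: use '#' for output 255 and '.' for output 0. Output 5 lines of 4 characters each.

(0,0): OLD=55 → NEW=0, ERR=55
(0,1): OLD=1505/16 → NEW=0, ERR=1505/16
(0,2): OLD=28967/256 → NEW=0, ERR=28967/256
(0,3): OLD=489489/4096 → NEW=0, ERR=489489/4096
(1,0): OLD=36307/256 → NEW=255, ERR=-28973/256
(1,1): OLD=230469/2048 → NEW=0, ERR=230469/2048
(1,2): OLD=13951273/65536 → NEW=255, ERR=-2760407/65536
(1,3): OLD=140498031/1048576 → NEW=255, ERR=-126888849/1048576
(2,0): OLD=4513223/32768 → NEW=255, ERR=-3842617/32768
(2,1): OLD=136200829/1048576 → NEW=255, ERR=-131186051/1048576
(2,2): OLD=145639089/2097152 → NEW=0, ERR=145639089/2097152
(2,3): OLD=4963852365/33554432 → NEW=255, ERR=-3592527795/33554432
(3,0): OLD=2112185303/16777216 → NEW=0, ERR=2112185303/16777216
(3,1): OLD=58700116105/268435456 → NEW=255, ERR=-9750925175/268435456
(3,2): OLD=742666867319/4294967296 → NEW=255, ERR=-352549793161/4294967296
(3,3): OLD=9481256290753/68719476736 → NEW=255, ERR=-8042210276927/68719476736
(4,0): OLD=1191989036235/4294967296 → NEW=255, ERR=96772375755/4294967296
(4,1): OLD=8280135929185/34359738368 → NEW=255, ERR=-481597354655/34359738368
(4,2): OLD=203413088200385/1099511627776 → NEW=255, ERR=-76962376882495/1099511627776
(4,3): OLD=2896981885145751/17592186044416 → NEW=255, ERR=-1589025556180329/17592186044416
Row 0: ....
Row 1: #.##
Row 2: ##.#
Row 3: .###
Row 4: ####

Answer: ....
#.##
##.#
.###
####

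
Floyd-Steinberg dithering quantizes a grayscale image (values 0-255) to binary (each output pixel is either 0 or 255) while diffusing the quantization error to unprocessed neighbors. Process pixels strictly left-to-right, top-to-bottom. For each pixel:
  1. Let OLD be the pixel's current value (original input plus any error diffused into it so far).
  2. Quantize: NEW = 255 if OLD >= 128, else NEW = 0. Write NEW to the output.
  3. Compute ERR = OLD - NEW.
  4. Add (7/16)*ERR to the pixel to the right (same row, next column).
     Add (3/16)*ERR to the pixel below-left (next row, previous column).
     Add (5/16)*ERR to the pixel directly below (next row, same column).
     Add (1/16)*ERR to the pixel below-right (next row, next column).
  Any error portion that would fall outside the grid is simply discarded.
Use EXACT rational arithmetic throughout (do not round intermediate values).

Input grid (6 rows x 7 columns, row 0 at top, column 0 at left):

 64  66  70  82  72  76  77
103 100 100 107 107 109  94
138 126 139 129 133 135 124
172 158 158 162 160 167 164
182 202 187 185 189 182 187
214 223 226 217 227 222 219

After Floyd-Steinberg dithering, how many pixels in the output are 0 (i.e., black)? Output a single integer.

(0,0): OLD=64 → NEW=0, ERR=64
(0,1): OLD=94 → NEW=0, ERR=94
(0,2): OLD=889/8 → NEW=0, ERR=889/8
(0,3): OLD=16719/128 → NEW=255, ERR=-15921/128
(0,4): OLD=36009/2048 → NEW=0, ERR=36009/2048
(0,5): OLD=2742431/32768 → NEW=0, ERR=2742431/32768
(0,6): OLD=59567193/524288 → NEW=0, ERR=59567193/524288
(1,0): OLD=1125/8 → NEW=255, ERR=-915/8
(1,1): OLD=6667/64 → NEW=0, ERR=6667/64
(1,2): OLD=333527/2048 → NEW=255, ERR=-188713/2048
(1,3): OLD=311779/8192 → NEW=0, ERR=311779/8192
(1,4): OLD=71860865/524288 → NEW=255, ERR=-61832575/524288
(1,5): OLD=444422305/4194304 → NEW=0, ERR=444422305/4194304
(1,6): OLD=12152908239/67108864 → NEW=255, ERR=-4959852081/67108864
(2,0): OLD=124713/1024 → NEW=0, ERR=124713/1024
(2,1): OLD=6141091/32768 → NEW=255, ERR=-2214749/32768
(2,2): OLD=49430601/524288 → NEW=0, ERR=49430601/524288
(2,3): OLD=647052833/4194304 → NEW=255, ERR=-422494687/4194304
(2,4): OLD=2493805433/33554432 → NEW=0, ERR=2493805433/33554432
(2,5): OLD=192628080859/1073741824 → NEW=255, ERR=-81176084261/1073741824
(2,6): OLD=1279055132589/17179869184 → NEW=0, ERR=1279055132589/17179869184
(3,0): OLD=103487369/524288 → NEW=255, ERR=-30206071/524288
(3,1): OLD=574461253/4194304 → NEW=255, ERR=-495086267/4194304
(3,2): OLD=3781924375/33554432 → NEW=0, ERR=3781924375/33554432
(3,3): OLD=26797936413/134217728 → NEW=255, ERR=-7427584227/134217728
(3,4): OLD=2380156329353/17179869184 → NEW=255, ERR=-2000710312567/17179869184
(3,5): OLD=15259772655131/137438953472 → NEW=0, ERR=15259772655131/137438953472
(3,6): OLD=508229889014597/2199023255552 → NEW=255, ERR=-52521041151163/2199023255552
(4,0): OLD=9520311607/67108864 → NEW=255, ERR=-7592448713/67108864
(4,1): OLD=142966975259/1073741824 → NEW=255, ERR=-130837189861/1073741824
(4,2): OLD=2596879002581/17179869184 → NEW=255, ERR=-1783987639339/17179869184
(4,3): OLD=14772529873143/137438953472 → NEW=0, ERR=14772529873143/137438953472
(4,4): OLD=238584081812797/1099511627776 → NEW=255, ERR=-41791383270083/1099511627776
(4,5): OLD=6625604123334677/35184372088832 → NEW=255, ERR=-2346410759317483/35184372088832
(4,6): OLD=88551584482183459/562949953421312 → NEW=255, ERR=-55000653640251101/562949953421312
(5,0): OLD=2676584538753/17179869184 → NEW=255, ERR=-1704282103167/17179869184
(5,1): OLD=15802596774459/137438953472 → NEW=0, ERR=15802596774459/137438953472
(5,2): OLD=281904178459813/1099511627776 → NEW=255, ERR=1528713376933/1099511627776
(5,3): OLD=2089778600737289/8796093022208 → NEW=255, ERR=-153225119925751/8796093022208
(5,4): OLD=113555250115075675/562949953421312 → NEW=255, ERR=-29996988007358885/562949953421312
(5,5): OLD=707753654300276795/4503599627370496 → NEW=255, ERR=-440664250679199685/4503599627370496
(5,6): OLD=10195596616749138325/72057594037927936 → NEW=255, ERR=-8179089862922485355/72057594037927936
Output grid:
  Row 0: ...#...  (6 black, running=6)
  Row 1: #.#.#.#  (3 black, running=9)
  Row 2: .#.#.#.  (4 black, running=13)
  Row 3: ##.##.#  (2 black, running=15)
  Row 4: ###.###  (1 black, running=16)
  Row 5: #.#####  (1 black, running=17)

Answer: 17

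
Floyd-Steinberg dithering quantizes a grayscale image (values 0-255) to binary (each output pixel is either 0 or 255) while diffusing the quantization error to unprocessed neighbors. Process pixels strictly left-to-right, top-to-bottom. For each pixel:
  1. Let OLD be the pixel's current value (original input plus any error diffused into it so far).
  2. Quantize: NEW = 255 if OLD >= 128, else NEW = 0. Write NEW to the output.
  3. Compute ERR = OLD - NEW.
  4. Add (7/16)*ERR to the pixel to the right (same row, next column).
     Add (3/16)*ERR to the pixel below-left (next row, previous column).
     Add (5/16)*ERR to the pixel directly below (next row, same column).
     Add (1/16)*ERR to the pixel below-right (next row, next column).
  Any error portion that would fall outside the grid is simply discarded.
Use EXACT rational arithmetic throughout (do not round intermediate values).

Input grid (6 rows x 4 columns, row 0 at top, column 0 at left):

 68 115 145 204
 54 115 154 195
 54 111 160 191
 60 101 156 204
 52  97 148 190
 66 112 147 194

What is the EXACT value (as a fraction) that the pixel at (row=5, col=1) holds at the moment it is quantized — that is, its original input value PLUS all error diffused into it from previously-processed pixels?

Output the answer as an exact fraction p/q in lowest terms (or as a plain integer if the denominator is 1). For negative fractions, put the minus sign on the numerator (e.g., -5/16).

Answer: 880423161661931/4398046511104

Derivation:
(0,0): OLD=68 → NEW=0, ERR=68
(0,1): OLD=579/4 → NEW=255, ERR=-441/4
(0,2): OLD=6193/64 → NEW=0, ERR=6193/64
(0,3): OLD=252247/1024 → NEW=255, ERR=-8873/1024
(1,0): OLD=3493/64 → NEW=0, ERR=3493/64
(1,1): OLD=64931/512 → NEW=0, ERR=64931/512
(1,2): OLD=3788095/16384 → NEW=255, ERR=-389825/16384
(1,3): OLD=49264873/262144 → NEW=255, ERR=-17581847/262144
(2,0): OLD=776881/8192 → NEW=0, ERR=776881/8192
(2,1): OLD=50088011/262144 → NEW=255, ERR=-16758709/262144
(2,2): OLD=62886351/524288 → NEW=0, ERR=62886351/524288
(2,3): OLD=1854135715/8388608 → NEW=255, ERR=-284959325/8388608
(3,0): OLD=325683073/4194304 → NEW=0, ERR=325683073/4194304
(3,1): OLD=9624115551/67108864 → NEW=255, ERR=-7488644769/67108864
(3,2): OLD=144201222497/1073741824 → NEW=255, ERR=-129602942623/1073741824
(3,3): OLD=2543889994023/17179869184 → NEW=255, ERR=-1836976647897/17179869184
(4,0): OLD=59423286381/1073741824 → NEW=0, ERR=59423286381/1073741824
(4,1): OLD=588942386407/8589934592 → NEW=0, ERR=588942386407/8589934592
(4,2): OLD=31130865223015/274877906944 → NEW=0, ERR=31130865223015/274877906944
(4,3): OLD=873408408527617/4398046511104 → NEW=255, ERR=-248093451803903/4398046511104
(5,0): OLD=13214729543613/137438953472 → NEW=0, ERR=13214729543613/137438953472
(5,1): OLD=880423161661931/4398046511104 → NEW=255, ERR=-241078698669589/4398046511104
Target (5,1): original=112, with diffused error = 880423161661931/4398046511104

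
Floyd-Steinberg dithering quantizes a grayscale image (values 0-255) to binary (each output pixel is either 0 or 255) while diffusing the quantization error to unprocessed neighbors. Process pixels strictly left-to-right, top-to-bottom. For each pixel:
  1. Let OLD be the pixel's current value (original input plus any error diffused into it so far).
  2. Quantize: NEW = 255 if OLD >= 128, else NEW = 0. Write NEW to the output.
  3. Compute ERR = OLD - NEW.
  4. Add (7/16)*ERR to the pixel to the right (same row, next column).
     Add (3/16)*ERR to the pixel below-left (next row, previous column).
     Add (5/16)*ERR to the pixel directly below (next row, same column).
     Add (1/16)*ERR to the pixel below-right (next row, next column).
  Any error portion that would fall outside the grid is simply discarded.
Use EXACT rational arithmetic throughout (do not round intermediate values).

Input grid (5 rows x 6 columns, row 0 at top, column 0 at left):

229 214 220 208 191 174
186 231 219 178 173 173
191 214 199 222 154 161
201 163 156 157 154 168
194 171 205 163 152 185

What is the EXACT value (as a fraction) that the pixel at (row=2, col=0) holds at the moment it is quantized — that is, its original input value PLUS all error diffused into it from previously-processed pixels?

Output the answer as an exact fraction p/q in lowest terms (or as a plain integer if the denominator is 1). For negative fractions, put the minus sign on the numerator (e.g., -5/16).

Answer: 2404971/16384

Derivation:
(0,0): OLD=229 → NEW=255, ERR=-26
(0,1): OLD=1621/8 → NEW=255, ERR=-419/8
(0,2): OLD=25227/128 → NEW=255, ERR=-7413/128
(0,3): OLD=374093/2048 → NEW=255, ERR=-148147/2048
(0,4): OLD=5221659/32768 → NEW=255, ERR=-3134181/32768
(0,5): OLD=69286845/524288 → NEW=255, ERR=-64406595/524288
(1,0): OLD=21511/128 → NEW=255, ERR=-11129/128
(1,1): OLD=168049/1024 → NEW=255, ERR=-93071/1024
(1,2): OLD=4728453/32768 → NEW=255, ERR=-3627387/32768
(1,3): OLD=11194881/131072 → NEW=0, ERR=11194881/131072
(1,4): OLD=1282805955/8388608 → NEW=255, ERR=-856289085/8388608
(1,5): OLD=11270765413/134217728 → NEW=0, ERR=11270765413/134217728
(2,0): OLD=2404971/16384 → NEW=255, ERR=-1772949/16384
Target (2,0): original=191, with diffused error = 2404971/16384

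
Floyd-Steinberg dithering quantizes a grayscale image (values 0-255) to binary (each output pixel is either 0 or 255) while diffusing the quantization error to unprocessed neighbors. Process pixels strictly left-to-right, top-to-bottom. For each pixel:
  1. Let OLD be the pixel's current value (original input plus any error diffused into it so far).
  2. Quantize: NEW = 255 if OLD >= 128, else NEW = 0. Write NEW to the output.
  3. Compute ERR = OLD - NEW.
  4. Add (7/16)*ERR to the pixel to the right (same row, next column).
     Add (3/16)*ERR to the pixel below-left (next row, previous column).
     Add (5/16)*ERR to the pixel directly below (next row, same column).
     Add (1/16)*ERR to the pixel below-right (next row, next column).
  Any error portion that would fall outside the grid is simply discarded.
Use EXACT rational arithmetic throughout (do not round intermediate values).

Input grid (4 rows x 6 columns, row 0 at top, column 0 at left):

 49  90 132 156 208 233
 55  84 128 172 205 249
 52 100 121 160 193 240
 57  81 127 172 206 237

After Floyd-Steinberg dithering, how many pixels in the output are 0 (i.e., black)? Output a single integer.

Answer: 10

Derivation:
(0,0): OLD=49 → NEW=0, ERR=49
(0,1): OLD=1783/16 → NEW=0, ERR=1783/16
(0,2): OLD=46273/256 → NEW=255, ERR=-19007/256
(0,3): OLD=505927/4096 → NEW=0, ERR=505927/4096
(0,4): OLD=17172977/65536 → NEW=255, ERR=461297/65536
(0,5): OLD=247547287/1048576 → NEW=255, ERR=-19839593/1048576
(1,0): OLD=23349/256 → NEW=0, ERR=23349/256
(1,1): OLD=302835/2048 → NEW=255, ERR=-219405/2048
(1,2): OLD=5770607/65536 → NEW=0, ERR=5770607/65536
(1,3): OLD=64435395/262144 → NEW=255, ERR=-2411325/262144
(1,4): OLD=3478714473/16777216 → NEW=255, ERR=-799475607/16777216
(1,5): OLD=59775023887/268435456 → NEW=255, ERR=-8676017393/268435456
(2,0): OLD=1979681/32768 → NEW=0, ERR=1979681/32768
(2,1): OLD=120757499/1048576 → NEW=0, ERR=120757499/1048576
(2,2): OLD=3195722929/16777216 → NEW=255, ERR=-1082467151/16777216
(2,3): OLD=16839813737/134217728 → NEW=0, ERR=16839813737/134217728
(2,4): OLD=972230782907/4294967296 → NEW=255, ERR=-122985877573/4294967296
(2,5): OLD=14733026126797/68719476736 → NEW=255, ERR=-2790440440883/68719476736
(3,0): OLD=1635322769/16777216 → NEW=0, ERR=1635322769/16777216
(3,1): OLD=20308663229/134217728 → NEW=255, ERR=-13916857411/134217728
(3,2): OLD=98995068231/1073741824 → NEW=0, ERR=98995068231/1073741824
(3,3): OLD=16639912883605/68719476736 → NEW=255, ERR=-883553684075/68719476736
(3,4): OLD=105363156319093/549755813888 → NEW=255, ERR=-34824576222347/549755813888
(3,5): OLD=1713542202742203/8796093022208 → NEW=255, ERR=-529461517920837/8796093022208
Output grid:
  Row 0: ..#.##  (3 black, running=3)
  Row 1: .#.###  (2 black, running=5)
  Row 2: ..#.##  (3 black, running=8)
  Row 3: .#.###  (2 black, running=10)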